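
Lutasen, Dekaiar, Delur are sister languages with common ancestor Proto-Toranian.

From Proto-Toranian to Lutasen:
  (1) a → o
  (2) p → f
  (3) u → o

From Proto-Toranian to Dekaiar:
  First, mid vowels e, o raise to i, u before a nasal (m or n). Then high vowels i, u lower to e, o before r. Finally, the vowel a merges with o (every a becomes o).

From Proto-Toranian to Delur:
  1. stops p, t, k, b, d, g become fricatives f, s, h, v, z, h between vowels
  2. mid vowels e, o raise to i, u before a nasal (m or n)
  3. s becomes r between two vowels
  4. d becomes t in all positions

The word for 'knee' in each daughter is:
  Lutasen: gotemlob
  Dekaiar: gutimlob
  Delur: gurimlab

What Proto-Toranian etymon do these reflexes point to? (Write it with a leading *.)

Position 7: Lutasen has o, Dekaiar has o, Delur has a. Delur preserves a here (none of its changes turn any other segment into a), so the proto-segment is *a.
Position 4: Lutasen has e, Dekaiar has i, Delur has i. Lutasen preserves e here (none of its changes turn any other segment into e), so the proto-segment is *e.
Verify the candidate proto-form against each daughter:
Lutasen: *gutemlab
  gutemlab → gutemlob   [vowel merger]
  gutemlob (rule 2 does not apply)
  gutemlob → gotemlob   [vowel merger]
  giving Lutasen gotemlob.
Dekaiar: *gutemlab > gutimlab > gutimlob  (by pre-nasal raising, vowel merger)
Delur: *gutemlab > gusemlab > gusimlab > gurimlab  (by intervocalic lenition, pre-nasal raising, rhotacism)
Only *gutemlab yields all of Lutasen gotemlob, Dekaiar gutimlob, Delur gurimlab.

*gutemlab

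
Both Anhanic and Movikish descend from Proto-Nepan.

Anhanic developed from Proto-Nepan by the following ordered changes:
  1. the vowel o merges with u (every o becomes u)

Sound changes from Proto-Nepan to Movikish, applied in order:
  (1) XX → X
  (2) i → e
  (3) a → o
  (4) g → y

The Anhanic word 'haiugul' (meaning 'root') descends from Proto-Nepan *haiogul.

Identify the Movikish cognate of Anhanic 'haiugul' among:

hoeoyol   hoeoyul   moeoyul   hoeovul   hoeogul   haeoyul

hoeoyul

Movikish: start from *haiogul.
  rule 1: no change — haiogul
  rule 2 (vowel merger): haiogul → haeogul
  rule 3 (vowel merger): haeogul → hoeogul
  rule 4 (unconditioned shift): hoeogul → hoeoyul
  ⇒ Movikish hoeoyul
The other candidates each miss or misapply at least one Movikish change.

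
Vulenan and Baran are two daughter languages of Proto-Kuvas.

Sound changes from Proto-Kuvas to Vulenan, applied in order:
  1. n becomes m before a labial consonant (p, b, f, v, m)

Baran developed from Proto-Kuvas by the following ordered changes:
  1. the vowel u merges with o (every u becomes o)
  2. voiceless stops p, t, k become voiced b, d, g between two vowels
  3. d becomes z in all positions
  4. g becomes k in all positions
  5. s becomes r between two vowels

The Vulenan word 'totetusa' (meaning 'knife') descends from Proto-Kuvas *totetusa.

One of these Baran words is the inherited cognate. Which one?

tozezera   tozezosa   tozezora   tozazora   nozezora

Baran: *totetusa > totetosa > todedosa > tozezosa > tozezora  (by vowel merger, intervocalic voicing, unconditioned shift, rhotacism)
The other candidates each miss or misapply at least one Baran change.

tozezora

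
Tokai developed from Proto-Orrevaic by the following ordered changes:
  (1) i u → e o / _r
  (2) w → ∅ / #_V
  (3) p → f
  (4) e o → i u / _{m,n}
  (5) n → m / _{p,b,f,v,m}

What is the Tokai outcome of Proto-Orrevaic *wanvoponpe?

amvofumfe

Tokai: *wanvoponpe
  wanvoponpe (rule 1 does not apply)
  wanvoponpe → anvoponpe   [glide loss]
  anvoponpe → anvofonfe   [unconditioned shift]
  anvofonfe → anvofunfe   [pre-nasal raising]
  anvofunfe → amvofumfe   [nasal place assimilation]
  giving Tokai amvofumfe.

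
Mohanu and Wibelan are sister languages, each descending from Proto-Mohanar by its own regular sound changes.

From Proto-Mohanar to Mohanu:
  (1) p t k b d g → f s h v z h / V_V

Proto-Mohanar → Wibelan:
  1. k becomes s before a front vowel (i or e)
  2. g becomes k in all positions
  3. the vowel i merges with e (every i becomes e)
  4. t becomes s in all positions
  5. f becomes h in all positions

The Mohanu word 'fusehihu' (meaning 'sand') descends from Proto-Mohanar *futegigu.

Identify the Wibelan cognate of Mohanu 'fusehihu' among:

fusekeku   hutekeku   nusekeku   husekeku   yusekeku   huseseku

Wibelan: *futegigu > futekiku > futekeku > fusekeku > husekeku  (by unconditioned shift, vowel merger, unconditioned shift, unconditioned shift)
Only 'husekeku' matches the regular Wibelan development of *futegigu.

husekeku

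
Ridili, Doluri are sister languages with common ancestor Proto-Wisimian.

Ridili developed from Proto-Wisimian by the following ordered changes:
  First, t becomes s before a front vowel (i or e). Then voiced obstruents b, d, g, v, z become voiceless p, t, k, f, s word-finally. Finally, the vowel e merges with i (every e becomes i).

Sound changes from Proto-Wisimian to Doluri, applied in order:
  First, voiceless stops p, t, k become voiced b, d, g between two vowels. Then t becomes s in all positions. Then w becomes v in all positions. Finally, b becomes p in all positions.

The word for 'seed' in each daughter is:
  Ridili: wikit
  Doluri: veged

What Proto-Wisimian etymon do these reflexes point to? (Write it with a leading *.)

*weked

Position 3: Ridili has k, Doluri has g. Taking the neighbouring segments as reconstructed: Ridili k can only go back to *k; Doluri g could go back to *k or *g — the one source consistent with every daughter is *k.
Position 5: Ridili has t, Doluri has d. Taking the neighbouring segments as reconstructed: Ridili t could go back to *t or *d; Doluri d can only go back to *d — the one source consistent with every daughter is *d.
Verify the candidate proto-form against each daughter:
Ridili: start from *weked.
  rule 1: no change — weked
  rule 2 (final devoicing): weked → weket
  rule 3 (vowel merger): weket → wikit
  ⇒ Ridili wikit
Doluri: *weked
  weked → weged   [intervocalic voicing]
  weged (rule 2 does not apply)
  weged → veged   [unconditioned shift]
  veged (rule 4 does not apply)
  giving Doluri veged.
*weked is the unique common source.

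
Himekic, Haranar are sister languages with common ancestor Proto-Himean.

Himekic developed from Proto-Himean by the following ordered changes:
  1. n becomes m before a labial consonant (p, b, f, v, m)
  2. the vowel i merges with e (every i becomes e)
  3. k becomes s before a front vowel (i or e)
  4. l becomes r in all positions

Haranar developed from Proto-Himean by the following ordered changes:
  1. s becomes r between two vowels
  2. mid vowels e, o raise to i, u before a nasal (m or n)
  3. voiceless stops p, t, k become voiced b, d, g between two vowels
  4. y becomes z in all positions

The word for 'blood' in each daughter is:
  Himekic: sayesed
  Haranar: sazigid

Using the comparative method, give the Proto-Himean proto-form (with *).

*sayikid

Position 6: Himekic has e, Haranar has i. Taking the neighbouring segments as reconstructed: Himekic e could go back to *e or *i; Haranar i can only go back to *i — the one source consistent with every daughter is *i.
Position 4: Himekic has e, Haranar has i. Taking the neighbouring segments as reconstructed: Himekic e could go back to *e or *i; Haranar i can only go back to *i — the one source consistent with every daughter is *i.
Position 3: Himekic has y, Haranar has z. Himekic preserves y here (none of its changes turn any other segment into y), so the proto-segment is *y.
Verify the candidate proto-form against each daughter:
Himekic: *sayikid
  sayikid (rule 1 does not apply)
  sayikid → sayeked   [vowel merger]
  sayeked → sayesed   [palatalisation]
  sayesed (rule 4 does not apply)
  giving Himekic sayesed.
Haranar: *sayikid > sayigid > sazigid  (by intervocalic voicing, unconditioned shift)
No other proto-form is consistent with every reflex, so the reconstruction is *sayikid.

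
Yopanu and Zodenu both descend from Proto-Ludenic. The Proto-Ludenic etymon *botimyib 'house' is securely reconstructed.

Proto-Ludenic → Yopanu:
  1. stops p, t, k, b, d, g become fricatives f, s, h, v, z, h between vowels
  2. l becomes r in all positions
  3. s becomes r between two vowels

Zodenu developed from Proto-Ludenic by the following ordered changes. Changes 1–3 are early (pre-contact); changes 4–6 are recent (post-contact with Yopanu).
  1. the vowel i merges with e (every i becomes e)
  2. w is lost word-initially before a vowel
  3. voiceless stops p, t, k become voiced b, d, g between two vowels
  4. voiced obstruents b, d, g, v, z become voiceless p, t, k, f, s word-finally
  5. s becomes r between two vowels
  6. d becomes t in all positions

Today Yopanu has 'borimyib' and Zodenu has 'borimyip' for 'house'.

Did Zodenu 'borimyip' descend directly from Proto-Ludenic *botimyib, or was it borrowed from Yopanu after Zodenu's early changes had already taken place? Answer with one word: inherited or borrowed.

If inherited, *botimyib would pass through all of Zodenu's changes:
Zodenu: *botimyib > botemyeb > bodemyeb > bodemyep > botemyep  (by vowel merger, intervocalic voicing, final devoicing, unconditioned shift)
If borrowed from Yopanu 'borimyib' after the early changes, it would undergo only the recent ones:
  rule 4 (final devoicing): borimyib → borimyip
  rule 5 (rhotacism): no change (borimyip)
  rule 6 (unconditioned shift): no change (borimyip)
  ⇒ as a loan: borimyip
Zodenu 'borimyip' matches the loan outcome 'borimyip', not the inherited 'botemyep' — it skipped the early Zodenu changes, so it was borrowed from Yopanu.

borrowed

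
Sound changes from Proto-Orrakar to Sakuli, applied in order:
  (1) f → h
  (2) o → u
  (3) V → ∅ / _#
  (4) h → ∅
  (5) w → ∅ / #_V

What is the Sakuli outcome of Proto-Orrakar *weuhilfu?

euil

Sakuli: *weuhilfu > weuhilhu > weuhilh > weuil > euil  (by unconditioned shift, apocope, h-loss, glide loss)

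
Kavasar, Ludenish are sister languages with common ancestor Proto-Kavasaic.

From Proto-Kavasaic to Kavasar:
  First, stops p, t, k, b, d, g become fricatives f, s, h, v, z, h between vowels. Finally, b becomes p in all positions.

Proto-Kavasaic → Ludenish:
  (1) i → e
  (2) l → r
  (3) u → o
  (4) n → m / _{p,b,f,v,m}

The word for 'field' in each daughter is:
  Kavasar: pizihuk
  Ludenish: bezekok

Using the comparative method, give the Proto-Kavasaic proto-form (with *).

Position 1: Kavasar has p, Ludenish has b. Ludenish preserves b here (none of its changes turn any other segment into b), so the proto-segment is *b.
Position 2: Kavasar has i, Ludenish has e. Kavasar preserves i here (none of its changes turn any other segment into i), so the proto-segment is *i.
Verify the candidate proto-form against each daughter:
Kavasar: *bizikuk > bizihuk > pizihuk  (by intervocalic lenition, unconditioned shift)
Ludenish: start from *bizikuk.
  rule 1 (vowel merger): bizikuk → bezekuk
  rule 2: no change — bezekuk
  rule 3 (vowel merger): bezekuk → bezekok
  rule 4: no change — bezekok
  ⇒ Ludenish bezekok
Only *bizikuk yields all of Kavasar pizihuk, Ludenish bezekok.

*bizikuk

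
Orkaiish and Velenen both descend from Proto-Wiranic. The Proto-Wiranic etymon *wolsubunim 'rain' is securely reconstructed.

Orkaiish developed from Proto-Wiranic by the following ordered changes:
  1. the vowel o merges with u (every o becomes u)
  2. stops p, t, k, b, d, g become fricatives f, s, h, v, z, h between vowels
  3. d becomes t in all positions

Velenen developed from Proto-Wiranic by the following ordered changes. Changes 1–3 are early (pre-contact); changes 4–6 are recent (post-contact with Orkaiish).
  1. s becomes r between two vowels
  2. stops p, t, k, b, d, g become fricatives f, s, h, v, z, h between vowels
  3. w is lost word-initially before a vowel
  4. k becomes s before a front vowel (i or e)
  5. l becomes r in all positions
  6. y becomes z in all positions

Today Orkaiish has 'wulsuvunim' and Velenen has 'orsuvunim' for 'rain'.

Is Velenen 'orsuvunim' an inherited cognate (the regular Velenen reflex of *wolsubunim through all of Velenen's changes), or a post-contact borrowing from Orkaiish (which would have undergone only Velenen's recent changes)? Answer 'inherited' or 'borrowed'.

inherited

If inherited, *wolsubunim would pass through all of Velenen's changes:
Velenen: start from *wolsubunim.
  rule 1: no change — wolsubunim
  rule 2 (intervocalic lenition): wolsubunim → wolsuvunim
  rule 3 (glide loss): wolsuvunim → olsuvunim
  rule 4: no change — olsuvunim
  rule 5 (unconditioned shift): olsuvunim → orsuvunim
  rule 6: no change — orsuvunim
  ⇒ Velenen orsuvunim
If borrowed from Orkaiish 'wulsuvunim' after the early changes, it would undergo only the recent ones:
  rule 4 (palatalisation): no change (wulsuvunim)
  rule 5 (unconditioned shift): wulsuvunim → wursuvunim
  rule 6 (unconditioned shift): no change (wursuvunim)
  ⇒ as a loan: wursuvunim
Velenen 'orsuvunim' matches the inherited outcome exactly, so it is an inherited cognate, not a loan.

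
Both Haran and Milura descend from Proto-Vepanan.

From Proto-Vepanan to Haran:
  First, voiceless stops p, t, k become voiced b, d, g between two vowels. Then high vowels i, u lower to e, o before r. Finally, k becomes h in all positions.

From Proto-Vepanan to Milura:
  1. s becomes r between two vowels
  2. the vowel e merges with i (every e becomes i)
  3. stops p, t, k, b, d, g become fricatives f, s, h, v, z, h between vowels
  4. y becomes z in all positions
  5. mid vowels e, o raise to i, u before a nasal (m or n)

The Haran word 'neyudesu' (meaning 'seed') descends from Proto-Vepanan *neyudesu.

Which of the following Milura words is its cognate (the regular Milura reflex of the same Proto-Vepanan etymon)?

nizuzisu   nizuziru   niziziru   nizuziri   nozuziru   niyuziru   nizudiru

nizuziru

Milura: *neyudesu > neyuderu > niyudiru > niyuziru > nizuziru  (by rhotacism, vowel merger, intervocalic lenition, unconditioned shift)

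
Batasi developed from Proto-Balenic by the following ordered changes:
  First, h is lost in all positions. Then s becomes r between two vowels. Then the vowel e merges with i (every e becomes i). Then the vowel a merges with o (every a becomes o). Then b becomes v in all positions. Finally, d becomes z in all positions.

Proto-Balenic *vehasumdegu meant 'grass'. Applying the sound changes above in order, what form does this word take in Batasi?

Batasi: start from *vehasumdegu.
  rule 1 (h-loss): vehasumdegu → veasumdegu
  rule 2 (rhotacism): veasumdegu → vearumdegu
  rule 3 (vowel merger): vearumdegu → viarumdigu
  rule 4 (vowel merger): viarumdigu → viorumdigu
  rule 5: no change — viorumdigu
  rule 6 (unconditioned shift): viorumdigu → viorumzigu
  ⇒ Batasi viorumzigu

viorumzigu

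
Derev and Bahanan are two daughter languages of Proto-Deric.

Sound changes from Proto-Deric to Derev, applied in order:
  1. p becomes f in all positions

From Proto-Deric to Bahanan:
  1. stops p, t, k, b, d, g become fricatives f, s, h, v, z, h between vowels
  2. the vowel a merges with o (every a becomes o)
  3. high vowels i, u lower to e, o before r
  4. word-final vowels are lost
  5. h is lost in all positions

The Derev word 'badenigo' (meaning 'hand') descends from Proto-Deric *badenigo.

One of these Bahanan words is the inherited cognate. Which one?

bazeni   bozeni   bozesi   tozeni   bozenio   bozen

bozeni

Bahanan: start from *badenigo.
  rule 1 (intervocalic lenition): badenigo → bazeniho
  rule 2 (vowel merger): bazeniho → bozeniho
  rule 3: no change — bozeniho
  rule 4 (apocope): bozeniho → bozenih
  rule 5 (h-loss): bozenih → bozeni
  ⇒ Bahanan bozeni
Among the options, 'bozeni' alone shows every Bahanan change applied in order.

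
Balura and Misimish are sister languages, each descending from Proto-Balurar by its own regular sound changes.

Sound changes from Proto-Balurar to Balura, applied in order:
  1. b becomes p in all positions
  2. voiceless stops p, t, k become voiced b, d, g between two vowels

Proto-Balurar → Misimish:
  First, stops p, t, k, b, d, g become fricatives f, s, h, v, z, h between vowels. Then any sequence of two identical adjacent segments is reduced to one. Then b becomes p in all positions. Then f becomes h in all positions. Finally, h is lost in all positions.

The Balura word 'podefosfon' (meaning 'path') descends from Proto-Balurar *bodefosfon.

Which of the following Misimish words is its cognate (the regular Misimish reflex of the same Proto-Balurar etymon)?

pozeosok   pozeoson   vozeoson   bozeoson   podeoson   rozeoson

pozeoson

Misimish: *bodefosfon > bozefosfon > pozefosfon > pozehoshon > pozeoson  (by intervocalic lenition, unconditioned shift, unconditioned shift, h-loss)
The other candidates each miss or misapply at least one Misimish change.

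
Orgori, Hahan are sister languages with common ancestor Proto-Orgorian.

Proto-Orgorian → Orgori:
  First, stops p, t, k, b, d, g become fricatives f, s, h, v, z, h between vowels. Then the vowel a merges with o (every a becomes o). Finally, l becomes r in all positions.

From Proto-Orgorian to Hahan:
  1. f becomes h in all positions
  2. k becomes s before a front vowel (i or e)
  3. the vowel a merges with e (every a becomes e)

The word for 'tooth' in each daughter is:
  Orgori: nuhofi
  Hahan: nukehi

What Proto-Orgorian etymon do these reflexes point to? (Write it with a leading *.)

Position 3: Orgori has h, Hahan has k. Hahan preserves k here (none of its changes turn any other segment into k), so the proto-segment is *k.
Position 5: Orgori has f, Hahan has h. Taking the neighbouring segments as reconstructed: Orgori f could go back to *p or *f; Hahan h could go back to *f or *h — the one source consistent with every daughter is *f.
Position 4: Orgori has o, Hahan has e. Taking the neighbouring segments as reconstructed: Orgori o could go back to *a or *o; Hahan e can only go back to *a — the one source consistent with every daughter is *a.
This points to *nukafi. Verify forward in each daughter:
Orgori: start from *nukafi.
  rule 1 (intervocalic lenition): nukafi → nuhafi
  rule 2 (vowel merger): nuhafi → nuhofi
  rule 3: no change — nuhofi
  ⇒ Orgori nuhofi
Hahan: start from *nukafi.
  rule 1 (unconditioned shift): nukafi → nukahi
  rule 2: no change — nukahi
  rule 3 (vowel merger): nukahi → nukehi
  ⇒ Hahan nukehi
*nukafi is the unique common source.

*nukafi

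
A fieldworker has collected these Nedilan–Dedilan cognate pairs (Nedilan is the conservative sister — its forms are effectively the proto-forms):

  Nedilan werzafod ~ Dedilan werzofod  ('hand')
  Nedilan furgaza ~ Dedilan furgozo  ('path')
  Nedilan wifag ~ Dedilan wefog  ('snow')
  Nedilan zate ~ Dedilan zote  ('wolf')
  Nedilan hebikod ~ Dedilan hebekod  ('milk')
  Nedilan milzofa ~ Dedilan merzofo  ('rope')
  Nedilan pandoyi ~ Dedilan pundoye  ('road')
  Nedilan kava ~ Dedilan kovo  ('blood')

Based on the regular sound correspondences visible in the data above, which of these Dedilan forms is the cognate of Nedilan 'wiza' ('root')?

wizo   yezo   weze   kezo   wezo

hebikod ~ hebekod, milzofa ~ merzofo — Nedilan i corresponds to Dedilan e after a consonant, before a consonant other than r, m, n, p, b, f, v.
furgaza ~ furgozo, milzofa ~ merzofo — Nedilan a corresponds to Dedilan o word-finally.
Applying these to Nedilan 'wiza':
  wiza → weza   (i→e after a consonant, before a consonant other than r, m, n, p, b, f, v)
  weza → wezo   (a→o word-finally)
So the Dedilan cognate is 'wezo'.

wezo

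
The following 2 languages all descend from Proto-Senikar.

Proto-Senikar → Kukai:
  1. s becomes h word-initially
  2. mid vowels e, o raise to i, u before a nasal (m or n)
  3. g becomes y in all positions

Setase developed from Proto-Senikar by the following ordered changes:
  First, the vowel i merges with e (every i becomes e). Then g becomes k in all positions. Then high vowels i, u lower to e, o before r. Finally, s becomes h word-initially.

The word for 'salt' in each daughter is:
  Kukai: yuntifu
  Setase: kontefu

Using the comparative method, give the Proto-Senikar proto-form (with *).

*gontifu

Position 2: Kukai has u, Setase has o. Taking the neighbouring segments as reconstructed: Kukai u could go back to *o or *u; Setase o can only go back to *o — the one source consistent with every daughter is *o.
Position 5: Kukai has i, Setase has e. Taking the neighbouring segments as reconstructed: Kukai i can only go back to *i; Setase e could go back to *e or *i — the one source consistent with every daughter is *i.
Position 1: Kukai has y, Setase has k. Taking the neighbouring segments as reconstructed: Kukai y could go back to *g or *y; Setase k could go back to *k or *g — the one source consistent with every daughter is *g.
Continuing position by position gives *gontifu; check it forward:
Kukai: *gontifu > guntifu > yuntifu  (by pre-nasal raising, unconditioned shift)
Setase: start from *gontifu.
  rule 1 (vowel merger): gontifu → gontefu
  rule 2 (unconditioned shift): gontefu → kontefu
  rule 3: no change — kontefu
  rule 4: no change — kontefu
  ⇒ Setase kontefu
Only *gontifu yields all of Kukai yuntifu, Setase kontefu.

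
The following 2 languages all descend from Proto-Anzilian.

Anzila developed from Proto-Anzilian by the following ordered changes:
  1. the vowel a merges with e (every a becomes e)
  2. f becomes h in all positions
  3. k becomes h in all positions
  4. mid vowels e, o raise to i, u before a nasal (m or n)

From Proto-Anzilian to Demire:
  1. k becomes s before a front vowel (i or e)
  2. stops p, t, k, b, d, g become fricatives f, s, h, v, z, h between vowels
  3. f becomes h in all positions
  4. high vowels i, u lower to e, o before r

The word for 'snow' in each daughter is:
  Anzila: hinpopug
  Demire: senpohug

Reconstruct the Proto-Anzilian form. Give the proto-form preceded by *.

*kenpopug

Position 1: Anzila has h, Demire has s. Taking the neighbouring segments as reconstructed: Anzila h could go back to *k or *f or *h; Demire s could go back to *k or *s — the one source consistent with every daughter is *k.
Position 6: Anzila has p, Demire has h. Anzila preserves p here (none of its changes turn any other segment into p), so the proto-segment is *p.
This points to *kenpopug. Verify forward in each daughter:
Anzila: *kenpopug > henpopug > hinpopug  (by unconditioned shift, pre-nasal raising)
Demire: *kenpopug
  kenpopug → senpopug   [palatalisation]
  senpopug → senpofug   [intervocalic lenition]
  senpofug → senpohug   [unconditioned shift]
  senpohug (rule 4 does not apply)
  giving Demire senpohug.
*kenpopug is the unique common source.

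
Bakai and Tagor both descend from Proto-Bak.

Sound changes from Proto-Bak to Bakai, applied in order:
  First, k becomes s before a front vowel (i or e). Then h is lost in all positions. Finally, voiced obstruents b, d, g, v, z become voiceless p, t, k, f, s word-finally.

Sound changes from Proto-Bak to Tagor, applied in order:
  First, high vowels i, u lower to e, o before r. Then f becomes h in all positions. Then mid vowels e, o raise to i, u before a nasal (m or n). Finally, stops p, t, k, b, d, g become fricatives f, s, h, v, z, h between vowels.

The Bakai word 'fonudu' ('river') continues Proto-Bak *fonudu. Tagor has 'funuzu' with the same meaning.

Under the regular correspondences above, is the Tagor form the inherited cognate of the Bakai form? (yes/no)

Derive the expected Tagor reflex of *fonudu:
Tagor: *fonudu
  fonudu (rule 1 does not apply)
  fonudu → honudu   [unconditioned shift]
  honudu → hunudu   [pre-nasal raising]
  hunudu → hunuzu   [intervocalic lenition]
  giving Tagor hunuzu.
The regular Tagor reflex would be 'hunuzu', but the attested form is 'funuzu'. The correspondence is irregular, so they are not cognates (the Tagor form has a different source).

no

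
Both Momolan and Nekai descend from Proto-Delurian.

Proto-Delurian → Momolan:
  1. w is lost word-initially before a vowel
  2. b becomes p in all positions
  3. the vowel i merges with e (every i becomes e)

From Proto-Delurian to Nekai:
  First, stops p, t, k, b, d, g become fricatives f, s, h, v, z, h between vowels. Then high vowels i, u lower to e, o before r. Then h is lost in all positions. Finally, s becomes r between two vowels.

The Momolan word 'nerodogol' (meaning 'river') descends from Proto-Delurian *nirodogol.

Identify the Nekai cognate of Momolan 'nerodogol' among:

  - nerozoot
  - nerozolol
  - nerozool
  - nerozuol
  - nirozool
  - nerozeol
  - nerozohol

nerozool

Nekai: start from *nirodogol.
  rule 1 (intervocalic lenition): nirodogol → nirozohol
  rule 2 (pre-rhotic lowering): nirozohol → nerozohol
  rule 3 (h-loss): nerozohol → nerozool
  rule 4: no change — nerozool
  ⇒ Nekai nerozool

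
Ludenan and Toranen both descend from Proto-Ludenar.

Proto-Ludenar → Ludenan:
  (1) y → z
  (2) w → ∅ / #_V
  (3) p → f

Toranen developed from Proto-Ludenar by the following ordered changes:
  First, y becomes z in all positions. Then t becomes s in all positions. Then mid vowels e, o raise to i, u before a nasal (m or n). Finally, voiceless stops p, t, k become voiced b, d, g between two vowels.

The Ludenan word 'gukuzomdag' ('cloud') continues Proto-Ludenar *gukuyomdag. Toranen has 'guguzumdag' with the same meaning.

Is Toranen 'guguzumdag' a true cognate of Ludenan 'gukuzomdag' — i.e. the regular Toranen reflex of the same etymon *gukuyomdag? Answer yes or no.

yes

Derive the expected Toranen reflex of *gukuyomdag:
Toranen: *gukuyomdag
  gukuyomdag → gukuzomdag   [unconditioned shift]
  gukuzomdag (rule 2 does not apply)
  gukuzomdag → gukuzumdag   [pre-nasal raising]
  gukuzumdag → guguzumdag   [intervocalic voicing]
  giving Toranen guguzumdag.
Toranen 'guguzumdag' matches the regular reflex exactly, so the pair is cognate.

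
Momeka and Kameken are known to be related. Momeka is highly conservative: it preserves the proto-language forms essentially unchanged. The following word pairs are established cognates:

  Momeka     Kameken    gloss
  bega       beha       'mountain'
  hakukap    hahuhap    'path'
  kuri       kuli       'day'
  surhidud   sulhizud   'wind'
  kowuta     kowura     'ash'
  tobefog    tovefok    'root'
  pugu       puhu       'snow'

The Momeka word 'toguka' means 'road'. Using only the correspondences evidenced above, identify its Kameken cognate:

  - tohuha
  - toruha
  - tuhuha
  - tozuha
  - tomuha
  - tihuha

tohuha

pugu ~ puhu — Momeka g corresponds to Kameken h between vowels (before a back vowel).
hakukap ~ hahuhap — Momeka k corresponds to Kameken h between vowels (before a back vowel).
Applying these to Momeka 'toguka':
  toguka → tohuka   (g→h between vowels (before a back vowel))
  tohuka → tohuha   (k→h between vowels (before a back vowel))
So the Kameken cognate is 'tohuha'.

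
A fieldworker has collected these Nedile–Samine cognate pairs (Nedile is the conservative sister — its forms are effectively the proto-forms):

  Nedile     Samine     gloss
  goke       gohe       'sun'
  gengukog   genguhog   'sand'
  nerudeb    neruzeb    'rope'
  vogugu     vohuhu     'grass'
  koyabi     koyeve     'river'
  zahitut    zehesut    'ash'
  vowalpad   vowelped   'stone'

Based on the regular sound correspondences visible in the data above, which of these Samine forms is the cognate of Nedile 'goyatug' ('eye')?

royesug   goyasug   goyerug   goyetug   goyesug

goyesug

zahitut ~ zehesut, vowalpad ~ vowelped — Nedile a corresponds to Samine e after a consonant, before a consonant other than r, m, n, p, b, f, v.
zahitut ~ zehesut — Nedile t corresponds to Samine s between vowels (before a back vowel).
Applying these to Nedile 'goyatug':
  goyatug → goyetug   (a→e after a consonant, before a consonant other than r, m, n, p, b, f, v)
  goyetug → goyesug   (t→s between vowels (before a back vowel))
So the Samine cognate is 'goyesug'.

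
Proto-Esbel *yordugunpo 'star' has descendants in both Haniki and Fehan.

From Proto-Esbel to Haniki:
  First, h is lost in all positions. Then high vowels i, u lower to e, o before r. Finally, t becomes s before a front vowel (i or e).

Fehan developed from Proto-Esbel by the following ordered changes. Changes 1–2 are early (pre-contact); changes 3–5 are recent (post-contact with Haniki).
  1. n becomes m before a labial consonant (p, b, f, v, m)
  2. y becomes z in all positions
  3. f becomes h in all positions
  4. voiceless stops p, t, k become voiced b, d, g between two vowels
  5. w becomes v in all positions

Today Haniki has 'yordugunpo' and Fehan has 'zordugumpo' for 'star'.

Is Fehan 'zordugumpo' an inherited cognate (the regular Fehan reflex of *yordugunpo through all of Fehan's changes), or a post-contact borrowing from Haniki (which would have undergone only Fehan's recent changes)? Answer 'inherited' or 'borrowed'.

If inherited, *yordugunpo would pass through all of Fehan's changes:
Fehan: start from *yordugunpo.
  rule 1 (nasal place assimilation): yordugunpo → yordugumpo
  rule 2 (unconditioned shift): yordugumpo → zordugumpo
  rule 3: no change — zordugumpo
  rule 4: no change — zordugumpo
  rule 5: no change — zordugumpo
  ⇒ Fehan zordugumpo
If borrowed from Haniki 'yordugunpo' after the early changes, it would undergo only the recent ones:
  rule 3 (unconditioned shift): no change (yordugunpo)
  rule 4 (intervocalic voicing): no change (yordugunpo)
  rule 5 (unconditioned shift): no change (yordugunpo)
  ⇒ as a loan: yordugunpo
Fehan 'zordugumpo' matches the inherited outcome exactly, so it is an inherited cognate, not a loan.

inherited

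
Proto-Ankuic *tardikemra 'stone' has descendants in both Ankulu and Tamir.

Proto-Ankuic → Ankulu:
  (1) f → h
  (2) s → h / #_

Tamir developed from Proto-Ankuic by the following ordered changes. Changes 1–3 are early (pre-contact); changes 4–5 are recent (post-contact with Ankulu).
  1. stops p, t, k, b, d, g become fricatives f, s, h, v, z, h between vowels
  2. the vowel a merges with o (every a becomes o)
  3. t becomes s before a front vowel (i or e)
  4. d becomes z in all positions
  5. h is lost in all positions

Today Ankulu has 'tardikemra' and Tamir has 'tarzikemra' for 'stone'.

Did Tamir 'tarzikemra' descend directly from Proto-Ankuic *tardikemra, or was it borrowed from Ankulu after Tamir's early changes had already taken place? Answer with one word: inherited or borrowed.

If inherited, *tardikemra would pass through all of Tamir's changes:
Tamir: *tardikemra > tardihemra > tordihemro > torzihemro > torziemro  (by intervocalic lenition, vowel merger, unconditioned shift, h-loss)
If borrowed from Ankulu 'tardikemra' after the early changes, it would undergo only the recent ones:
  rule 4 (unconditioned shift): tardikemra → tarzikemra
  rule 5 (h-loss): no change (tarzikemra)
  ⇒ as a loan: tarzikemra
Tamir 'tarzikemra' matches the loan outcome 'tarzikemra', not the inherited 'torziemro' — it skipped the early Tamir changes, so it was borrowed from Ankulu.

borrowed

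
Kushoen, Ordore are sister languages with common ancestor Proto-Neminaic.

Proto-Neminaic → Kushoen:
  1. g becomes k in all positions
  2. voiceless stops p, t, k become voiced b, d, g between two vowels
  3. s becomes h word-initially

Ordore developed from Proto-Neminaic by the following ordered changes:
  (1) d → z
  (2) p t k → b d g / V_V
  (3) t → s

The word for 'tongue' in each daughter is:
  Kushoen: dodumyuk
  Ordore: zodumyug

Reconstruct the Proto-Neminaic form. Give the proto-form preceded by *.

*dotumyug

Position 8: Kushoen has k, Ordore has g. Taking the neighbouring segments as reconstructed: Kushoen k could go back to *k or *g; Ordore g can only go back to *g — the one source consistent with every daughter is *g.
Position 1: Kushoen has d, Ordore has z. Taking the neighbouring segments as reconstructed: Kushoen d can only go back to *d; Ordore z could go back to *d or *z — the one source consistent with every daughter is *d.
Position 3: Kushoen has d, Ordore has d. In Ordore, d can only continue *t, so the proto-segment is *t.
Continuing position by position gives *dotumyug; check it forward:
Kushoen: start from *dotumyug.
  rule 1 (unconditioned shift): dotumyug → dotumyuk
  rule 2 (intervocalic voicing): dotumyuk → dodumyuk
  rule 3: no change — dodumyuk
  ⇒ Kushoen dodumyuk
Ordore: start from *dotumyug.
  rule 1 (unconditioned shift): dotumyug → zotumyug
  rule 2 (intervocalic voicing): zotumyug → zodumyug
  rule 3: no change — zodumyug
  ⇒ Ordore zodumyug
No other proto-form is consistent with every reflex, so the reconstruction is *dotumyug.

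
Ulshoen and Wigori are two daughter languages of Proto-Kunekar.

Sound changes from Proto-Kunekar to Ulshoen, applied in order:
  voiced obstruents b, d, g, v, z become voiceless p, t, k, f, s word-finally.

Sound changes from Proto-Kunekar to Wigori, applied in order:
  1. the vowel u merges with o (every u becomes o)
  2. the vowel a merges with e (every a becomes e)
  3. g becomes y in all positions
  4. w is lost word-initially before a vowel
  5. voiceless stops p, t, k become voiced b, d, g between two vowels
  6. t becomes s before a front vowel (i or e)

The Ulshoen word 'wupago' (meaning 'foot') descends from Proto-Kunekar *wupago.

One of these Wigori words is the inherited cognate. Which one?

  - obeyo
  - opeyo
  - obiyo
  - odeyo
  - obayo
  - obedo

Wigori: *wupago
  wupago → wopago   [vowel merger]
  wopago → wopego   [vowel merger]
  wopego → wopeyo   [unconditioned shift]
  wopeyo → opeyo   [glide loss]
  opeyo → obeyo   [intervocalic voicing]
  obeyo (rule 6 does not apply)
  giving Wigori obeyo.
Among the options, 'obeyo' alone shows every Wigori change applied in order.

obeyo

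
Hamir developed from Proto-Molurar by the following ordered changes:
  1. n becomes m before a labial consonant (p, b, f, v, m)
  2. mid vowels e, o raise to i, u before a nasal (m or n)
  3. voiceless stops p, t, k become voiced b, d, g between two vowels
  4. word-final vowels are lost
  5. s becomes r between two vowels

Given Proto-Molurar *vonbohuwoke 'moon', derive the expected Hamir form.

vumbohuwog

Hamir: *vonbohuwoke > vombohuwoke > vumbohuwoke > vumbohuwoge > vumbohuwog  (by nasal place assimilation, pre-nasal raising, intervocalic voicing, apocope)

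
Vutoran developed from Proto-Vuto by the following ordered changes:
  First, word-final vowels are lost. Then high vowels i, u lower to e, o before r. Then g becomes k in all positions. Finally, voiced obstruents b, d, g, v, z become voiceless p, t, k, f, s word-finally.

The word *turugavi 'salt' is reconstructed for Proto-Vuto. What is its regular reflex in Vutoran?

torukaf

Vutoran: *turugavi
  turugavi → turugav   [apocope]
  turugav → torugav   [pre-rhotic lowering]
  torugav → torukav   [unconditioned shift]
  torukav → torukaf   [final devoicing]
  giving Vutoran torukaf.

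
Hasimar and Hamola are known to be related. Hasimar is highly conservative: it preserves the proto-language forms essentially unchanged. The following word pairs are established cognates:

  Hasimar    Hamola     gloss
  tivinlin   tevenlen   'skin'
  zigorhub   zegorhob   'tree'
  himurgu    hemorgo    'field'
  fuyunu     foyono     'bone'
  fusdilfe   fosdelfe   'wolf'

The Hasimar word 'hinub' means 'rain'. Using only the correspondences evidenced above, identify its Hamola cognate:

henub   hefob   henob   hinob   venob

henob

tivinlin ~ tevenlen — Hasimar i corresponds to Hamola e after a consonant, before a nasal.
zigorhub ~ zegorhob — Hasimar u corresponds to Hamola o after a consonant, before a labial obstruent.
Applying these to Hasimar 'hinub':
  hinub → henub   (i→e after a consonant, before a nasal)
  henub → henob   (u→o after a consonant, before a labial obstruent)
So the Hamola cognate is 'henob'.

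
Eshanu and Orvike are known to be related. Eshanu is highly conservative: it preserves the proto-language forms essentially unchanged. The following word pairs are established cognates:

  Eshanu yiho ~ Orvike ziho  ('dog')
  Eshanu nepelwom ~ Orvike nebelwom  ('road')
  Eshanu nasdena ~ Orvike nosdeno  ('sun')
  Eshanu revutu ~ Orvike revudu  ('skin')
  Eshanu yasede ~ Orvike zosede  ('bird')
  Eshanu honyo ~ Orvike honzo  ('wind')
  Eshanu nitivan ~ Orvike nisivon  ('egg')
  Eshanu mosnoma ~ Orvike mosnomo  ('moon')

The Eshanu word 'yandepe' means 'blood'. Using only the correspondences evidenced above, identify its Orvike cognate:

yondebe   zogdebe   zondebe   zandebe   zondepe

yasede ~ zosede — Eshanu y corresponds to Orvike z word-initially before a back vowel.
nitivan ~ nisivon — Eshanu a corresponds to Orvike o after a consonant, before a nasal.
nepelwom ~ nebelwom — Eshanu p corresponds to Orvike b between vowels (before a front vowel).
Applying these to Eshanu 'yandepe':
  yandepe → zandepe   (y→z word-initially before a back vowel)
  zandepe → zondepe   (a→o after a consonant, before a nasal)
  zondepe → zondebe   (p→b between vowels (before a front vowel))
So the Orvike cognate is 'zondebe'.

zondebe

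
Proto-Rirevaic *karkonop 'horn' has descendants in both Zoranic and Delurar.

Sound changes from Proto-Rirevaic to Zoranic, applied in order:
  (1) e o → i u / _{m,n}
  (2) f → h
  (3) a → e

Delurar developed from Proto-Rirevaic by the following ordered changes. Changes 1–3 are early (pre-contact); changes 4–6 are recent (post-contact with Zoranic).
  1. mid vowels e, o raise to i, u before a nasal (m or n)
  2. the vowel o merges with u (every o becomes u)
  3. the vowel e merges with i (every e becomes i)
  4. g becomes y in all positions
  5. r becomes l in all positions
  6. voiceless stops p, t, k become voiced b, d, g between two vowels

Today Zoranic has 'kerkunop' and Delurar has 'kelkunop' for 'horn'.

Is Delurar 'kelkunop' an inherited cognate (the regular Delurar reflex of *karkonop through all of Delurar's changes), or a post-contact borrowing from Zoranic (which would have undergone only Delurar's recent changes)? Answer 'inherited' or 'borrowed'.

borrowed

If inherited, *karkonop would pass through all of Delurar's changes:
Delurar: *karkonop > karkunop > karkunup > kalkunup  (by pre-nasal raising, vowel merger, unconditioned shift)
If borrowed from Zoranic 'kerkunop' after the early changes, it would undergo only the recent ones:
  rule 4 (unconditioned shift): no change (kerkunop)
  rule 5 (unconditioned shift): kerkunop → kelkunop
  rule 6 (intervocalic voicing): no change (kelkunop)
  ⇒ as a loan: kelkunop
Delurar 'kelkunop' matches the loan outcome 'kelkunop', not the inherited 'kalkunup' — it skipped the early Delurar changes, so it was borrowed from Zoranic.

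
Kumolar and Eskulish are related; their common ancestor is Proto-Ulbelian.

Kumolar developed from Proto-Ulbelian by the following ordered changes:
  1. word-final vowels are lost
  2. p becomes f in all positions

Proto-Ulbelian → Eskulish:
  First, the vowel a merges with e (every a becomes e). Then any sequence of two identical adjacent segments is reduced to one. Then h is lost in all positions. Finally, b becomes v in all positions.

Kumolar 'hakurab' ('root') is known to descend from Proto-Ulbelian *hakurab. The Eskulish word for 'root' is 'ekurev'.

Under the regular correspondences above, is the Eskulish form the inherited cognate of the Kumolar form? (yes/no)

Derive the expected Eskulish reflex of *hakurab:
Eskulish: *hakurab > hekureb > ekureb > ekurev  (by vowel merger, h-loss, unconditioned shift)
Eskulish 'ekurev' matches the regular reflex exactly, so the pair is cognate.

yes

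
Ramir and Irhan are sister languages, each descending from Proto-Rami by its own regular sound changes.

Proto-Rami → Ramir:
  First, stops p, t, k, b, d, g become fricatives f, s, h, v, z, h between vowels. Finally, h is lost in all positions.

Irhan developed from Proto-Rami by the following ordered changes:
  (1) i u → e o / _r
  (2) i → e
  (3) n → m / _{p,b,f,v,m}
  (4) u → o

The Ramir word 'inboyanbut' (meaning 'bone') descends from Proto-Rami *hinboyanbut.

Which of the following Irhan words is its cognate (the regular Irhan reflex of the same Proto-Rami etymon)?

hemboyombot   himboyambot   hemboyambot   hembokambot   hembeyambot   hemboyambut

hemboyambot

Irhan: *hinboyanbut > henboyanbut > hemboyambut > hemboyambot  (by vowel merger, nasal place assimilation, vowel merger)
The other candidates each miss or misapply at least one Irhan change.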